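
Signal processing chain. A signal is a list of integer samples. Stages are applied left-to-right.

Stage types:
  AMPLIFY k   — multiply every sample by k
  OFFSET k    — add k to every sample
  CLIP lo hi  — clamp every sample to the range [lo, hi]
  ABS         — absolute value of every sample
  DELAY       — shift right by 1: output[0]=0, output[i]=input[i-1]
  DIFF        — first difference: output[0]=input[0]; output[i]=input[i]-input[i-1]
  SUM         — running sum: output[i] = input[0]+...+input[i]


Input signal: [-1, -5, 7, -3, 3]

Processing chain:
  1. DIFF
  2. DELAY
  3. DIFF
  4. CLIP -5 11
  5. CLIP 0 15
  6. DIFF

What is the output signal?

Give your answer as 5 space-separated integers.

Input: [-1, -5, 7, -3, 3]
Stage 1 (DIFF): s[0]=-1, -5--1=-4, 7--5=12, -3-7=-10, 3--3=6 -> [-1, -4, 12, -10, 6]
Stage 2 (DELAY): [0, -1, -4, 12, -10] = [0, -1, -4, 12, -10] -> [0, -1, -4, 12, -10]
Stage 3 (DIFF): s[0]=0, -1-0=-1, -4--1=-3, 12--4=16, -10-12=-22 -> [0, -1, -3, 16, -22]
Stage 4 (CLIP -5 11): clip(0,-5,11)=0, clip(-1,-5,11)=-1, clip(-3,-5,11)=-3, clip(16,-5,11)=11, clip(-22,-5,11)=-5 -> [0, -1, -3, 11, -5]
Stage 5 (CLIP 0 15): clip(0,0,15)=0, clip(-1,0,15)=0, clip(-3,0,15)=0, clip(11,0,15)=11, clip(-5,0,15)=0 -> [0, 0, 0, 11, 0]
Stage 6 (DIFF): s[0]=0, 0-0=0, 0-0=0, 11-0=11, 0-11=-11 -> [0, 0, 0, 11, -11]

Answer: 0 0 0 11 -11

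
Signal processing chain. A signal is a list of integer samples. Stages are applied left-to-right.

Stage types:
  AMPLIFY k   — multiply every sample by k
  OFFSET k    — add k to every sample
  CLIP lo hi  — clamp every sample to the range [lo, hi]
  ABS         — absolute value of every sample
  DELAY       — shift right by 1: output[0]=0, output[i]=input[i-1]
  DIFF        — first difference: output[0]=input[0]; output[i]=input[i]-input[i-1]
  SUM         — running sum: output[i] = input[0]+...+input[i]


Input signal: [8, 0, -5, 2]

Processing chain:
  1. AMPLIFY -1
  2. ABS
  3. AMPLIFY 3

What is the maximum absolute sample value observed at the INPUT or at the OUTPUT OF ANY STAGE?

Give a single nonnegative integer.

Input: [8, 0, -5, 2] (max |s|=8)
Stage 1 (AMPLIFY -1): 8*-1=-8, 0*-1=0, -5*-1=5, 2*-1=-2 -> [-8, 0, 5, -2] (max |s|=8)
Stage 2 (ABS): |-8|=8, |0|=0, |5|=5, |-2|=2 -> [8, 0, 5, 2] (max |s|=8)
Stage 3 (AMPLIFY 3): 8*3=24, 0*3=0, 5*3=15, 2*3=6 -> [24, 0, 15, 6] (max |s|=24)
Overall max amplitude: 24

Answer: 24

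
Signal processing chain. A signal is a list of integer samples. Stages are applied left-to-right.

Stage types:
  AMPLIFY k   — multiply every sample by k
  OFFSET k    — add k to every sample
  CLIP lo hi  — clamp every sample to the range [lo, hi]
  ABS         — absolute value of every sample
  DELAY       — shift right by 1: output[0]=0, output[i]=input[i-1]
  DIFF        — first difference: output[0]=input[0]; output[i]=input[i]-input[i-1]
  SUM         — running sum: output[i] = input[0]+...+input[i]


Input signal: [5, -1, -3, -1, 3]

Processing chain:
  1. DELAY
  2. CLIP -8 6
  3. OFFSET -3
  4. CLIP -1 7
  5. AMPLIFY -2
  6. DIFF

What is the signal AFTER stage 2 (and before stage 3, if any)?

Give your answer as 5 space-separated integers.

Input: [5, -1, -3, -1, 3]
Stage 1 (DELAY): [0, 5, -1, -3, -1] = [0, 5, -1, -3, -1] -> [0, 5, -1, -3, -1]
Stage 2 (CLIP -8 6): clip(0,-8,6)=0, clip(5,-8,6)=5, clip(-1,-8,6)=-1, clip(-3,-8,6)=-3, clip(-1,-8,6)=-1 -> [0, 5, -1, -3, -1]

Answer: 0 5 -1 -3 -1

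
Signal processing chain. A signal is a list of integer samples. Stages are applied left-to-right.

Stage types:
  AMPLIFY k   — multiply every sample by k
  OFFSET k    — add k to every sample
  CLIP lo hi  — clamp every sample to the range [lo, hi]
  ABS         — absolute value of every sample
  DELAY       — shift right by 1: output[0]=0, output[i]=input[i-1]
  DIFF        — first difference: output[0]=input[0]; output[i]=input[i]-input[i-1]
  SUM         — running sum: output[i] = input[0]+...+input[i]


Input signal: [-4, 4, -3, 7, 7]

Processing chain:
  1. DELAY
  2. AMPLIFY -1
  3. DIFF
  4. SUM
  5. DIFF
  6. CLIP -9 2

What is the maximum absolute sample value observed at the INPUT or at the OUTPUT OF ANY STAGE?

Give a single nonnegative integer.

Answer: 10

Derivation:
Input: [-4, 4, -3, 7, 7] (max |s|=7)
Stage 1 (DELAY): [0, -4, 4, -3, 7] = [0, -4, 4, -3, 7] -> [0, -4, 4, -3, 7] (max |s|=7)
Stage 2 (AMPLIFY -1): 0*-1=0, -4*-1=4, 4*-1=-4, -3*-1=3, 7*-1=-7 -> [0, 4, -4, 3, -7] (max |s|=7)
Stage 3 (DIFF): s[0]=0, 4-0=4, -4-4=-8, 3--4=7, -7-3=-10 -> [0, 4, -8, 7, -10] (max |s|=10)
Stage 4 (SUM): sum[0..0]=0, sum[0..1]=4, sum[0..2]=-4, sum[0..3]=3, sum[0..4]=-7 -> [0, 4, -4, 3, -7] (max |s|=7)
Stage 5 (DIFF): s[0]=0, 4-0=4, -4-4=-8, 3--4=7, -7-3=-10 -> [0, 4, -8, 7, -10] (max |s|=10)
Stage 6 (CLIP -9 2): clip(0,-9,2)=0, clip(4,-9,2)=2, clip(-8,-9,2)=-8, clip(7,-9,2)=2, clip(-10,-9,2)=-9 -> [0, 2, -8, 2, -9] (max |s|=9)
Overall max amplitude: 10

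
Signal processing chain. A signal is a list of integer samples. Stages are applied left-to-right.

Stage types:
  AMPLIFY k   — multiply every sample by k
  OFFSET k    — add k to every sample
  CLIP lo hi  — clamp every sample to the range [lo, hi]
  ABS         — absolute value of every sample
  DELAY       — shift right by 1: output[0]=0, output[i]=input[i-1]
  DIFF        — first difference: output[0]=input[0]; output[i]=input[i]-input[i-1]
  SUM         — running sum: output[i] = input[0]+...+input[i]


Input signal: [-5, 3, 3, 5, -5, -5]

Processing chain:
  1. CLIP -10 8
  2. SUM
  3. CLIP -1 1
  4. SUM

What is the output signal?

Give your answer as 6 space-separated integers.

Input: [-5, 3, 3, 5, -5, -5]
Stage 1 (CLIP -10 8): clip(-5,-10,8)=-5, clip(3,-10,8)=3, clip(3,-10,8)=3, clip(5,-10,8)=5, clip(-5,-10,8)=-5, clip(-5,-10,8)=-5 -> [-5, 3, 3, 5, -5, -5]
Stage 2 (SUM): sum[0..0]=-5, sum[0..1]=-2, sum[0..2]=1, sum[0..3]=6, sum[0..4]=1, sum[0..5]=-4 -> [-5, -2, 1, 6, 1, -4]
Stage 3 (CLIP -1 1): clip(-5,-1,1)=-1, clip(-2,-1,1)=-1, clip(1,-1,1)=1, clip(6,-1,1)=1, clip(1,-1,1)=1, clip(-4,-1,1)=-1 -> [-1, -1, 1, 1, 1, -1]
Stage 4 (SUM): sum[0..0]=-1, sum[0..1]=-2, sum[0..2]=-1, sum[0..3]=0, sum[0..4]=1, sum[0..5]=0 -> [-1, -2, -1, 0, 1, 0]

Answer: -1 -2 -1 0 1 0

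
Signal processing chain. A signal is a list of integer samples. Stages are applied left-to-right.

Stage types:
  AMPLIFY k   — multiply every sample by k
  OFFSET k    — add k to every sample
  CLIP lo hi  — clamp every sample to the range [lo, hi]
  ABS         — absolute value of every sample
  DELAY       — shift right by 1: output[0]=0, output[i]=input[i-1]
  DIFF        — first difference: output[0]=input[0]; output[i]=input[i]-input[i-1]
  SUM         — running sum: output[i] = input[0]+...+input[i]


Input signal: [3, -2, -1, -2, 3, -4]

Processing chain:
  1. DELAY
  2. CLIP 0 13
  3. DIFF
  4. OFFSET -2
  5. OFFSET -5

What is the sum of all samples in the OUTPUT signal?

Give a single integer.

Input: [3, -2, -1, -2, 3, -4]
Stage 1 (DELAY): [0, 3, -2, -1, -2, 3] = [0, 3, -2, -1, -2, 3] -> [0, 3, -2, -1, -2, 3]
Stage 2 (CLIP 0 13): clip(0,0,13)=0, clip(3,0,13)=3, clip(-2,0,13)=0, clip(-1,0,13)=0, clip(-2,0,13)=0, clip(3,0,13)=3 -> [0, 3, 0, 0, 0, 3]
Stage 3 (DIFF): s[0]=0, 3-0=3, 0-3=-3, 0-0=0, 0-0=0, 3-0=3 -> [0, 3, -3, 0, 0, 3]
Stage 4 (OFFSET -2): 0+-2=-2, 3+-2=1, -3+-2=-5, 0+-2=-2, 0+-2=-2, 3+-2=1 -> [-2, 1, -5, -2, -2, 1]
Stage 5 (OFFSET -5): -2+-5=-7, 1+-5=-4, -5+-5=-10, -2+-5=-7, -2+-5=-7, 1+-5=-4 -> [-7, -4, -10, -7, -7, -4]
Output sum: -39

Answer: -39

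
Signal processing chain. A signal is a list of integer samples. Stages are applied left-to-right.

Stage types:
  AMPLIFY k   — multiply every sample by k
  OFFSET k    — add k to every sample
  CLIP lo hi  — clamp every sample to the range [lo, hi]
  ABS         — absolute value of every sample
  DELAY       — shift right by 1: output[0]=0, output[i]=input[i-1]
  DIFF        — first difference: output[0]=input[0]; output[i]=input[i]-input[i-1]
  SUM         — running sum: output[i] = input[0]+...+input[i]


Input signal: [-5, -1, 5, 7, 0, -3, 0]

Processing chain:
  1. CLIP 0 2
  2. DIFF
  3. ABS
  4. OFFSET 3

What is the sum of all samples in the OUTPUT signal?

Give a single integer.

Answer: 25

Derivation:
Input: [-5, -1, 5, 7, 0, -3, 0]
Stage 1 (CLIP 0 2): clip(-5,0,2)=0, clip(-1,0,2)=0, clip(5,0,2)=2, clip(7,0,2)=2, clip(0,0,2)=0, clip(-3,0,2)=0, clip(0,0,2)=0 -> [0, 0, 2, 2, 0, 0, 0]
Stage 2 (DIFF): s[0]=0, 0-0=0, 2-0=2, 2-2=0, 0-2=-2, 0-0=0, 0-0=0 -> [0, 0, 2, 0, -2, 0, 0]
Stage 3 (ABS): |0|=0, |0|=0, |2|=2, |0|=0, |-2|=2, |0|=0, |0|=0 -> [0, 0, 2, 0, 2, 0, 0]
Stage 4 (OFFSET 3): 0+3=3, 0+3=3, 2+3=5, 0+3=3, 2+3=5, 0+3=3, 0+3=3 -> [3, 3, 5, 3, 5, 3, 3]
Output sum: 25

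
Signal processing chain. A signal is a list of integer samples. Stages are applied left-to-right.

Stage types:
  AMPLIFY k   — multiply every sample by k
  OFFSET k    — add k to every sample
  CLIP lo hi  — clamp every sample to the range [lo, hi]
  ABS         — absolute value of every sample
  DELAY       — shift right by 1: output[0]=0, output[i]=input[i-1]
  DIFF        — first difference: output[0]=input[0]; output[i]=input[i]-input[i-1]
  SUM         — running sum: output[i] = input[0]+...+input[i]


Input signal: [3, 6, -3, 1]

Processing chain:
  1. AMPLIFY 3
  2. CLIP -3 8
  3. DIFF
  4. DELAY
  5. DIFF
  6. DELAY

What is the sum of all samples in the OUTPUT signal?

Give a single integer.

Answer: 0

Derivation:
Input: [3, 6, -3, 1]
Stage 1 (AMPLIFY 3): 3*3=9, 6*3=18, -3*3=-9, 1*3=3 -> [9, 18, -9, 3]
Stage 2 (CLIP -3 8): clip(9,-3,8)=8, clip(18,-3,8)=8, clip(-9,-3,8)=-3, clip(3,-3,8)=3 -> [8, 8, -3, 3]
Stage 3 (DIFF): s[0]=8, 8-8=0, -3-8=-11, 3--3=6 -> [8, 0, -11, 6]
Stage 4 (DELAY): [0, 8, 0, -11] = [0, 8, 0, -11] -> [0, 8, 0, -11]
Stage 5 (DIFF): s[0]=0, 8-0=8, 0-8=-8, -11-0=-11 -> [0, 8, -8, -11]
Stage 6 (DELAY): [0, 0, 8, -8] = [0, 0, 8, -8] -> [0, 0, 8, -8]
Output sum: 0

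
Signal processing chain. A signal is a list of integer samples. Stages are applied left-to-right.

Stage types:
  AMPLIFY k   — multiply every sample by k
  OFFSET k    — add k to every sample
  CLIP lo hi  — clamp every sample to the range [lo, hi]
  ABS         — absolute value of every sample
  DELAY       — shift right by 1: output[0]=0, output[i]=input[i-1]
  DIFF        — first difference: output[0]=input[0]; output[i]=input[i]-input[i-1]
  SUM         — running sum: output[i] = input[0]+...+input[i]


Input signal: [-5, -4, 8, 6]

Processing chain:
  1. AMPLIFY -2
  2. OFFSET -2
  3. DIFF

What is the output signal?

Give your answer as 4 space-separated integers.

Input: [-5, -4, 8, 6]
Stage 1 (AMPLIFY -2): -5*-2=10, -4*-2=8, 8*-2=-16, 6*-2=-12 -> [10, 8, -16, -12]
Stage 2 (OFFSET -2): 10+-2=8, 8+-2=6, -16+-2=-18, -12+-2=-14 -> [8, 6, -18, -14]
Stage 3 (DIFF): s[0]=8, 6-8=-2, -18-6=-24, -14--18=4 -> [8, -2, -24, 4]

Answer: 8 -2 -24 4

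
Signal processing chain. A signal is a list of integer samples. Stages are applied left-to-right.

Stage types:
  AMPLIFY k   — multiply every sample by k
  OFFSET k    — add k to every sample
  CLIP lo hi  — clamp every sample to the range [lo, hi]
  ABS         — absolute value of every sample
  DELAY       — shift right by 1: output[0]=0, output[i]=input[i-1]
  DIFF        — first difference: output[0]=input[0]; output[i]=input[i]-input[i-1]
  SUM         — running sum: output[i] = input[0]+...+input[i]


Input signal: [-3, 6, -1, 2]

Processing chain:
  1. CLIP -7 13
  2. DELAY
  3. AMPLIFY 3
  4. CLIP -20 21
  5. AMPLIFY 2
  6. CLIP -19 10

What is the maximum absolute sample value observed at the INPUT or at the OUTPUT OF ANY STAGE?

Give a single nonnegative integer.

Answer: 36

Derivation:
Input: [-3, 6, -1, 2] (max |s|=6)
Stage 1 (CLIP -7 13): clip(-3,-7,13)=-3, clip(6,-7,13)=6, clip(-1,-7,13)=-1, clip(2,-7,13)=2 -> [-3, 6, -1, 2] (max |s|=6)
Stage 2 (DELAY): [0, -3, 6, -1] = [0, -3, 6, -1] -> [0, -3, 6, -1] (max |s|=6)
Stage 3 (AMPLIFY 3): 0*3=0, -3*3=-9, 6*3=18, -1*3=-3 -> [0, -9, 18, -3] (max |s|=18)
Stage 4 (CLIP -20 21): clip(0,-20,21)=0, clip(-9,-20,21)=-9, clip(18,-20,21)=18, clip(-3,-20,21)=-3 -> [0, -9, 18, -3] (max |s|=18)
Stage 5 (AMPLIFY 2): 0*2=0, -9*2=-18, 18*2=36, -3*2=-6 -> [0, -18, 36, -6] (max |s|=36)
Stage 6 (CLIP -19 10): clip(0,-19,10)=0, clip(-18,-19,10)=-18, clip(36,-19,10)=10, clip(-6,-19,10)=-6 -> [0, -18, 10, -6] (max |s|=18)
Overall max amplitude: 36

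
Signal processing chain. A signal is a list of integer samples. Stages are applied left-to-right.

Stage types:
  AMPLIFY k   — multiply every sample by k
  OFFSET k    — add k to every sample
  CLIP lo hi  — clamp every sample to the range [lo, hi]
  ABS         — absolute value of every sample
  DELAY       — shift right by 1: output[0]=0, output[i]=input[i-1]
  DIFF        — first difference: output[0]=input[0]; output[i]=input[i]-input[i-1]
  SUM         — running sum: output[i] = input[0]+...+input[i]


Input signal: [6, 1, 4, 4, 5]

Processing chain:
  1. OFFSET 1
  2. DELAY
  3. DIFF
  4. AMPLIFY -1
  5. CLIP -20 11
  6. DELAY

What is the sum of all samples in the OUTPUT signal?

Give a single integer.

Input: [6, 1, 4, 4, 5]
Stage 1 (OFFSET 1): 6+1=7, 1+1=2, 4+1=5, 4+1=5, 5+1=6 -> [7, 2, 5, 5, 6]
Stage 2 (DELAY): [0, 7, 2, 5, 5] = [0, 7, 2, 5, 5] -> [0, 7, 2, 5, 5]
Stage 3 (DIFF): s[0]=0, 7-0=7, 2-7=-5, 5-2=3, 5-5=0 -> [0, 7, -5, 3, 0]
Stage 4 (AMPLIFY -1): 0*-1=0, 7*-1=-7, -5*-1=5, 3*-1=-3, 0*-1=0 -> [0, -7, 5, -3, 0]
Stage 5 (CLIP -20 11): clip(0,-20,11)=0, clip(-7,-20,11)=-7, clip(5,-20,11)=5, clip(-3,-20,11)=-3, clip(0,-20,11)=0 -> [0, -7, 5, -3, 0]
Stage 6 (DELAY): [0, 0, -7, 5, -3] = [0, 0, -7, 5, -3] -> [0, 0, -7, 5, -3]
Output sum: -5

Answer: -5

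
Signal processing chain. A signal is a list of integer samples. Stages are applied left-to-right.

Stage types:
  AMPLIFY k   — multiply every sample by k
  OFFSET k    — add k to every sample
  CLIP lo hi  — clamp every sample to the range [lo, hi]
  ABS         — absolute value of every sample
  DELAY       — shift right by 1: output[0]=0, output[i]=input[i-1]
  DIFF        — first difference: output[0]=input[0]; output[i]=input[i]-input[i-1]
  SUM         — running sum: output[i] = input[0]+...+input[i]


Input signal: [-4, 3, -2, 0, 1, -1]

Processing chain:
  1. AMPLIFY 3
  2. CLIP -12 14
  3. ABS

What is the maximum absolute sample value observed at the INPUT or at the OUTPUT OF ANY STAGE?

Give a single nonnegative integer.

Answer: 12

Derivation:
Input: [-4, 3, -2, 0, 1, -1] (max |s|=4)
Stage 1 (AMPLIFY 3): -4*3=-12, 3*3=9, -2*3=-6, 0*3=0, 1*3=3, -1*3=-3 -> [-12, 9, -6, 0, 3, -3] (max |s|=12)
Stage 2 (CLIP -12 14): clip(-12,-12,14)=-12, clip(9,-12,14)=9, clip(-6,-12,14)=-6, clip(0,-12,14)=0, clip(3,-12,14)=3, clip(-3,-12,14)=-3 -> [-12, 9, -6, 0, 3, -3] (max |s|=12)
Stage 3 (ABS): |-12|=12, |9|=9, |-6|=6, |0|=0, |3|=3, |-3|=3 -> [12, 9, 6, 0, 3, 3] (max |s|=12)
Overall max amplitude: 12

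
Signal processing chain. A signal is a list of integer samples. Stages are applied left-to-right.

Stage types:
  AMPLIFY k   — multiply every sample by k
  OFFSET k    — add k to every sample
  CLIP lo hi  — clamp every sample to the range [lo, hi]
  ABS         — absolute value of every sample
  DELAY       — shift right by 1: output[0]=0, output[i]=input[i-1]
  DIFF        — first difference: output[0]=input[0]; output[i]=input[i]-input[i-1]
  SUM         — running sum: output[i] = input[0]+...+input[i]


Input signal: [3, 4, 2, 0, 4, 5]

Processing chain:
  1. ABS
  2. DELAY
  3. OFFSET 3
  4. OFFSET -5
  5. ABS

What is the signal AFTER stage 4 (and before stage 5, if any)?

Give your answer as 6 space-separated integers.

Input: [3, 4, 2, 0, 4, 5]
Stage 1 (ABS): |3|=3, |4|=4, |2|=2, |0|=0, |4|=4, |5|=5 -> [3, 4, 2, 0, 4, 5]
Stage 2 (DELAY): [0, 3, 4, 2, 0, 4] = [0, 3, 4, 2, 0, 4] -> [0, 3, 4, 2, 0, 4]
Stage 3 (OFFSET 3): 0+3=3, 3+3=6, 4+3=7, 2+3=5, 0+3=3, 4+3=7 -> [3, 6, 7, 5, 3, 7]
Stage 4 (OFFSET -5): 3+-5=-2, 6+-5=1, 7+-5=2, 5+-5=0, 3+-5=-2, 7+-5=2 -> [-2, 1, 2, 0, -2, 2]

Answer: -2 1 2 0 -2 2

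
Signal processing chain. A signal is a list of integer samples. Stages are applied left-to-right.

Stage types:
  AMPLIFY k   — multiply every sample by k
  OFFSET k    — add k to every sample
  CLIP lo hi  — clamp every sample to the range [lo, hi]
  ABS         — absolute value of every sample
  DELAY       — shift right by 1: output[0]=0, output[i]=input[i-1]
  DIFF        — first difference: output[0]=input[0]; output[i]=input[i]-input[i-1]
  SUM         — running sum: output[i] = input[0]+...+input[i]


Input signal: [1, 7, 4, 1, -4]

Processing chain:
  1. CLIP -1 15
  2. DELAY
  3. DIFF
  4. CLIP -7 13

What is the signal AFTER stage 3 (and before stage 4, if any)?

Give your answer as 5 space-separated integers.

Answer: 0 1 6 -3 -3

Derivation:
Input: [1, 7, 4, 1, -4]
Stage 1 (CLIP -1 15): clip(1,-1,15)=1, clip(7,-1,15)=7, clip(4,-1,15)=4, clip(1,-1,15)=1, clip(-4,-1,15)=-1 -> [1, 7, 4, 1, -1]
Stage 2 (DELAY): [0, 1, 7, 4, 1] = [0, 1, 7, 4, 1] -> [0, 1, 7, 4, 1]
Stage 3 (DIFF): s[0]=0, 1-0=1, 7-1=6, 4-7=-3, 1-4=-3 -> [0, 1, 6, -3, -3]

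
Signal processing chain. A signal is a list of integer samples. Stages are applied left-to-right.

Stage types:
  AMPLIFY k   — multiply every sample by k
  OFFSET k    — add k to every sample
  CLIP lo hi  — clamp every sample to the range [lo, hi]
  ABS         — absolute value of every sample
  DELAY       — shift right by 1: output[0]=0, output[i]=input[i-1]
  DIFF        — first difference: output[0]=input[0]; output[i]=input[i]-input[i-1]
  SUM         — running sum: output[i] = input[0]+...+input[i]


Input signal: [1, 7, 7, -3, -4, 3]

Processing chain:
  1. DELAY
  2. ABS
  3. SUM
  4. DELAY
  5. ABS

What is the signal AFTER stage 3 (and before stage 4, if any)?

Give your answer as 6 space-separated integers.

Answer: 0 1 8 15 18 22

Derivation:
Input: [1, 7, 7, -3, -4, 3]
Stage 1 (DELAY): [0, 1, 7, 7, -3, -4] = [0, 1, 7, 7, -3, -4] -> [0, 1, 7, 7, -3, -4]
Stage 2 (ABS): |0|=0, |1|=1, |7|=7, |7|=7, |-3|=3, |-4|=4 -> [0, 1, 7, 7, 3, 4]
Stage 3 (SUM): sum[0..0]=0, sum[0..1]=1, sum[0..2]=8, sum[0..3]=15, sum[0..4]=18, sum[0..5]=22 -> [0, 1, 8, 15, 18, 22]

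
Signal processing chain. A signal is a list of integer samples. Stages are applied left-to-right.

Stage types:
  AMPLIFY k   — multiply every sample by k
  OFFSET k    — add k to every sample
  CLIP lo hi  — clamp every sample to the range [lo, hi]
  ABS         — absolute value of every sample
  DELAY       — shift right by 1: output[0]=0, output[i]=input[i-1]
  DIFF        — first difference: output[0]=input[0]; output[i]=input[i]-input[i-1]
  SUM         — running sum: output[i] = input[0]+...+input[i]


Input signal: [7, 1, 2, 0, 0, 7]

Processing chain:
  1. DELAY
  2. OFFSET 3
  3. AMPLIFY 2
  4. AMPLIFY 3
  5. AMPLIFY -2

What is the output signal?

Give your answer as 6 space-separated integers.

Input: [7, 1, 2, 0, 0, 7]
Stage 1 (DELAY): [0, 7, 1, 2, 0, 0] = [0, 7, 1, 2, 0, 0] -> [0, 7, 1, 2, 0, 0]
Stage 2 (OFFSET 3): 0+3=3, 7+3=10, 1+3=4, 2+3=5, 0+3=3, 0+3=3 -> [3, 10, 4, 5, 3, 3]
Stage 3 (AMPLIFY 2): 3*2=6, 10*2=20, 4*2=8, 5*2=10, 3*2=6, 3*2=6 -> [6, 20, 8, 10, 6, 6]
Stage 4 (AMPLIFY 3): 6*3=18, 20*3=60, 8*3=24, 10*3=30, 6*3=18, 6*3=18 -> [18, 60, 24, 30, 18, 18]
Stage 5 (AMPLIFY -2): 18*-2=-36, 60*-2=-120, 24*-2=-48, 30*-2=-60, 18*-2=-36, 18*-2=-36 -> [-36, -120, -48, -60, -36, -36]

Answer: -36 -120 -48 -60 -36 -36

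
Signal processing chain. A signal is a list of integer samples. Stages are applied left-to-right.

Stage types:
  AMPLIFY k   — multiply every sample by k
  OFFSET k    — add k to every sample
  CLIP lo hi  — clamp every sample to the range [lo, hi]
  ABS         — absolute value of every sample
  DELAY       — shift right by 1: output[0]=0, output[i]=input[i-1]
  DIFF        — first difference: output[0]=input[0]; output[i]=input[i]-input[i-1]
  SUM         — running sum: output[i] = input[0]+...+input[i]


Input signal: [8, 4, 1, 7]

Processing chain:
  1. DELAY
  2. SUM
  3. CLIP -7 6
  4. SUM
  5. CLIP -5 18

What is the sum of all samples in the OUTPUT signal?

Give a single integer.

Answer: 36

Derivation:
Input: [8, 4, 1, 7]
Stage 1 (DELAY): [0, 8, 4, 1] = [0, 8, 4, 1] -> [0, 8, 4, 1]
Stage 2 (SUM): sum[0..0]=0, sum[0..1]=8, sum[0..2]=12, sum[0..3]=13 -> [0, 8, 12, 13]
Stage 3 (CLIP -7 6): clip(0,-7,6)=0, clip(8,-7,6)=6, clip(12,-7,6)=6, clip(13,-7,6)=6 -> [0, 6, 6, 6]
Stage 4 (SUM): sum[0..0]=0, sum[0..1]=6, sum[0..2]=12, sum[0..3]=18 -> [0, 6, 12, 18]
Stage 5 (CLIP -5 18): clip(0,-5,18)=0, clip(6,-5,18)=6, clip(12,-5,18)=12, clip(18,-5,18)=18 -> [0, 6, 12, 18]
Output sum: 36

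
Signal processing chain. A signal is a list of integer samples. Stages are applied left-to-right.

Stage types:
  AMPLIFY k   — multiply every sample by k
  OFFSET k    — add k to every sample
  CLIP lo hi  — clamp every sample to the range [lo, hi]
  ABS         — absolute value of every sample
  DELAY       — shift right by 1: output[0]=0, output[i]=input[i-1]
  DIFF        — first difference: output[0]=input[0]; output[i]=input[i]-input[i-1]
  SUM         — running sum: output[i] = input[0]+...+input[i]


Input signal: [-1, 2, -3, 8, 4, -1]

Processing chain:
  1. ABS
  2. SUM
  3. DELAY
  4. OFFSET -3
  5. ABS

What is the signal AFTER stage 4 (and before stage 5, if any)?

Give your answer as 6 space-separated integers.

Input: [-1, 2, -3, 8, 4, -1]
Stage 1 (ABS): |-1|=1, |2|=2, |-3|=3, |8|=8, |4|=4, |-1|=1 -> [1, 2, 3, 8, 4, 1]
Stage 2 (SUM): sum[0..0]=1, sum[0..1]=3, sum[0..2]=6, sum[0..3]=14, sum[0..4]=18, sum[0..5]=19 -> [1, 3, 6, 14, 18, 19]
Stage 3 (DELAY): [0, 1, 3, 6, 14, 18] = [0, 1, 3, 6, 14, 18] -> [0, 1, 3, 6, 14, 18]
Stage 4 (OFFSET -3): 0+-3=-3, 1+-3=-2, 3+-3=0, 6+-3=3, 14+-3=11, 18+-3=15 -> [-3, -2, 0, 3, 11, 15]

Answer: -3 -2 0 3 11 15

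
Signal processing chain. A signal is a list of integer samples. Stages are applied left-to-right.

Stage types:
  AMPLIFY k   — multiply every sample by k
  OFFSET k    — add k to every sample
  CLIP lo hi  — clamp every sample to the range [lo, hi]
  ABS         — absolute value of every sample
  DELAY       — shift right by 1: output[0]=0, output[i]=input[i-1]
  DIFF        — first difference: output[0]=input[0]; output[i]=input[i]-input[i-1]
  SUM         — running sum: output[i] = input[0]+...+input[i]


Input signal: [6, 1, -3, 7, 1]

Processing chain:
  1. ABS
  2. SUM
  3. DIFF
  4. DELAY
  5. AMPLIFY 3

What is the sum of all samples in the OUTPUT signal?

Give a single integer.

Answer: 51

Derivation:
Input: [6, 1, -3, 7, 1]
Stage 1 (ABS): |6|=6, |1|=1, |-3|=3, |7|=7, |1|=1 -> [6, 1, 3, 7, 1]
Stage 2 (SUM): sum[0..0]=6, sum[0..1]=7, sum[0..2]=10, sum[0..3]=17, sum[0..4]=18 -> [6, 7, 10, 17, 18]
Stage 3 (DIFF): s[0]=6, 7-6=1, 10-7=3, 17-10=7, 18-17=1 -> [6, 1, 3, 7, 1]
Stage 4 (DELAY): [0, 6, 1, 3, 7] = [0, 6, 1, 3, 7] -> [0, 6, 1, 3, 7]
Stage 5 (AMPLIFY 3): 0*3=0, 6*3=18, 1*3=3, 3*3=9, 7*3=21 -> [0, 18, 3, 9, 21]
Output sum: 51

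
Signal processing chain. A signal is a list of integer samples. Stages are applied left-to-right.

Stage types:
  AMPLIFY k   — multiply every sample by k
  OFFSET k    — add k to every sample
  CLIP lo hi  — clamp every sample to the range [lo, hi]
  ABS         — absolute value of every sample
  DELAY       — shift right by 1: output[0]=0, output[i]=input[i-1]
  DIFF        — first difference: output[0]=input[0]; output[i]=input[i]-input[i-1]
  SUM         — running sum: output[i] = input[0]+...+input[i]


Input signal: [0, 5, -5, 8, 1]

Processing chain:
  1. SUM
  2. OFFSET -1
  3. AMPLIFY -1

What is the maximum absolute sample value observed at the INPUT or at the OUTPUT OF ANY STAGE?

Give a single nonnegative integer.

Input: [0, 5, -5, 8, 1] (max |s|=8)
Stage 1 (SUM): sum[0..0]=0, sum[0..1]=5, sum[0..2]=0, sum[0..3]=8, sum[0..4]=9 -> [0, 5, 0, 8, 9] (max |s|=9)
Stage 2 (OFFSET -1): 0+-1=-1, 5+-1=4, 0+-1=-1, 8+-1=7, 9+-1=8 -> [-1, 4, -1, 7, 8] (max |s|=8)
Stage 3 (AMPLIFY -1): -1*-1=1, 4*-1=-4, -1*-1=1, 7*-1=-7, 8*-1=-8 -> [1, -4, 1, -7, -8] (max |s|=8)
Overall max amplitude: 9

Answer: 9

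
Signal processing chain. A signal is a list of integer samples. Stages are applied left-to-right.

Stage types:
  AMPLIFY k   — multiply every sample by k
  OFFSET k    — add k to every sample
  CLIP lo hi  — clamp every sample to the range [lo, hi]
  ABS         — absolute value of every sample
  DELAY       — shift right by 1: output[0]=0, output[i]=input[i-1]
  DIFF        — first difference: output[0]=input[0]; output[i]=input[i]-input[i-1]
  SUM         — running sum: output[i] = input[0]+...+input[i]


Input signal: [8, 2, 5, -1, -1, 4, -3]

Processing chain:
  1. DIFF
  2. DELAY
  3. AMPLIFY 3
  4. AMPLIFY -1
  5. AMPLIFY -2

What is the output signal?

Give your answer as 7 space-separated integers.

Answer: 0 48 -36 18 -36 0 30

Derivation:
Input: [8, 2, 5, -1, -1, 4, -3]
Stage 1 (DIFF): s[0]=8, 2-8=-6, 5-2=3, -1-5=-6, -1--1=0, 4--1=5, -3-4=-7 -> [8, -6, 3, -6, 0, 5, -7]
Stage 2 (DELAY): [0, 8, -6, 3, -6, 0, 5] = [0, 8, -6, 3, -6, 0, 5] -> [0, 8, -6, 3, -6, 0, 5]
Stage 3 (AMPLIFY 3): 0*3=0, 8*3=24, -6*3=-18, 3*3=9, -6*3=-18, 0*3=0, 5*3=15 -> [0, 24, -18, 9, -18, 0, 15]
Stage 4 (AMPLIFY -1): 0*-1=0, 24*-1=-24, -18*-1=18, 9*-1=-9, -18*-1=18, 0*-1=0, 15*-1=-15 -> [0, -24, 18, -9, 18, 0, -15]
Stage 5 (AMPLIFY -2): 0*-2=0, -24*-2=48, 18*-2=-36, -9*-2=18, 18*-2=-36, 0*-2=0, -15*-2=30 -> [0, 48, -36, 18, -36, 0, 30]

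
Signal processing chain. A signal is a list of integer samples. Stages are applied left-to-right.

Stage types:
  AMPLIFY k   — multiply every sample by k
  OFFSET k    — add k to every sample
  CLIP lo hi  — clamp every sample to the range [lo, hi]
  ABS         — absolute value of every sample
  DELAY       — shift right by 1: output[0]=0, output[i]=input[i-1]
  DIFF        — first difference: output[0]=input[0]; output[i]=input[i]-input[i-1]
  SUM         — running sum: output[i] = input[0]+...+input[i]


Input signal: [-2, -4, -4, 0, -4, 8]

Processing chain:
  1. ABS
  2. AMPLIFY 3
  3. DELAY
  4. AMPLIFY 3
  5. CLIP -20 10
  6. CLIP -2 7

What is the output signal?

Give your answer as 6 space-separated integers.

Answer: 0 7 7 7 0 7

Derivation:
Input: [-2, -4, -4, 0, -4, 8]
Stage 1 (ABS): |-2|=2, |-4|=4, |-4|=4, |0|=0, |-4|=4, |8|=8 -> [2, 4, 4, 0, 4, 8]
Stage 2 (AMPLIFY 3): 2*3=6, 4*3=12, 4*3=12, 0*3=0, 4*3=12, 8*3=24 -> [6, 12, 12, 0, 12, 24]
Stage 3 (DELAY): [0, 6, 12, 12, 0, 12] = [0, 6, 12, 12, 0, 12] -> [0, 6, 12, 12, 0, 12]
Stage 4 (AMPLIFY 3): 0*3=0, 6*3=18, 12*3=36, 12*3=36, 0*3=0, 12*3=36 -> [0, 18, 36, 36, 0, 36]
Stage 5 (CLIP -20 10): clip(0,-20,10)=0, clip(18,-20,10)=10, clip(36,-20,10)=10, clip(36,-20,10)=10, clip(0,-20,10)=0, clip(36,-20,10)=10 -> [0, 10, 10, 10, 0, 10]
Stage 6 (CLIP -2 7): clip(0,-2,7)=0, clip(10,-2,7)=7, clip(10,-2,7)=7, clip(10,-2,7)=7, clip(0,-2,7)=0, clip(10,-2,7)=7 -> [0, 7, 7, 7, 0, 7]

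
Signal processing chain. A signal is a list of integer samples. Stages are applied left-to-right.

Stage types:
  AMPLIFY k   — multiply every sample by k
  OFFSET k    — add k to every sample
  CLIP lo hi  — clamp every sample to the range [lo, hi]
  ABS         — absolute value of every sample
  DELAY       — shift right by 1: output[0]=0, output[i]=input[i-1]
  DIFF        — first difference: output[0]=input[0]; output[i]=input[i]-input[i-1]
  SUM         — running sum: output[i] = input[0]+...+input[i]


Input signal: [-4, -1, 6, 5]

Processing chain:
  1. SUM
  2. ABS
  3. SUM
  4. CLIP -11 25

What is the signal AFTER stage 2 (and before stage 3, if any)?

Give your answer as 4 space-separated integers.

Answer: 4 5 1 6

Derivation:
Input: [-4, -1, 6, 5]
Stage 1 (SUM): sum[0..0]=-4, sum[0..1]=-5, sum[0..2]=1, sum[0..3]=6 -> [-4, -5, 1, 6]
Stage 2 (ABS): |-4|=4, |-5|=5, |1|=1, |6|=6 -> [4, 5, 1, 6]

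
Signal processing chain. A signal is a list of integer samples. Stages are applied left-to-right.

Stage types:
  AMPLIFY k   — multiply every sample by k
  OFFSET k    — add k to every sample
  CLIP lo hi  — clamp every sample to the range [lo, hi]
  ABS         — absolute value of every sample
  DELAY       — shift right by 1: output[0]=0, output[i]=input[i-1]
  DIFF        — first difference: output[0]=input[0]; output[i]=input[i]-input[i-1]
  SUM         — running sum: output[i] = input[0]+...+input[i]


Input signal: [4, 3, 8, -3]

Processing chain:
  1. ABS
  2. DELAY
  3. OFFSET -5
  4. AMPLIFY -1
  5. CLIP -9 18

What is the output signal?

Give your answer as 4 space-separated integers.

Input: [4, 3, 8, -3]
Stage 1 (ABS): |4|=4, |3|=3, |8|=8, |-3|=3 -> [4, 3, 8, 3]
Stage 2 (DELAY): [0, 4, 3, 8] = [0, 4, 3, 8] -> [0, 4, 3, 8]
Stage 3 (OFFSET -5): 0+-5=-5, 4+-5=-1, 3+-5=-2, 8+-5=3 -> [-5, -1, -2, 3]
Stage 4 (AMPLIFY -1): -5*-1=5, -1*-1=1, -2*-1=2, 3*-1=-3 -> [5, 1, 2, -3]
Stage 5 (CLIP -9 18): clip(5,-9,18)=5, clip(1,-9,18)=1, clip(2,-9,18)=2, clip(-3,-9,18)=-3 -> [5, 1, 2, -3]

Answer: 5 1 2 -3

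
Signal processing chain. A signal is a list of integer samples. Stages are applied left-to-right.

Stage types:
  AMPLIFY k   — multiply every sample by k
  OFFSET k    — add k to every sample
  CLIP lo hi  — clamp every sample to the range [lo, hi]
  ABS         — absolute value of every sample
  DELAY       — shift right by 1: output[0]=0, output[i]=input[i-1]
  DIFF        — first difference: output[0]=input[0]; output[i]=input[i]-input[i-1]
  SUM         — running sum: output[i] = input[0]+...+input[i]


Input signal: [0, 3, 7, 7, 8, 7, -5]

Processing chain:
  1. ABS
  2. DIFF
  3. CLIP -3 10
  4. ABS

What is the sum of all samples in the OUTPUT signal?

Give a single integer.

Input: [0, 3, 7, 7, 8, 7, -5]
Stage 1 (ABS): |0|=0, |3|=3, |7|=7, |7|=7, |8|=8, |7|=7, |-5|=5 -> [0, 3, 7, 7, 8, 7, 5]
Stage 2 (DIFF): s[0]=0, 3-0=3, 7-3=4, 7-7=0, 8-7=1, 7-8=-1, 5-7=-2 -> [0, 3, 4, 0, 1, -1, -2]
Stage 3 (CLIP -3 10): clip(0,-3,10)=0, clip(3,-3,10)=3, clip(4,-3,10)=4, clip(0,-3,10)=0, clip(1,-3,10)=1, clip(-1,-3,10)=-1, clip(-2,-3,10)=-2 -> [0, 3, 4, 0, 1, -1, -2]
Stage 4 (ABS): |0|=0, |3|=3, |4|=4, |0|=0, |1|=1, |-1|=1, |-2|=2 -> [0, 3, 4, 0, 1, 1, 2]
Output sum: 11

Answer: 11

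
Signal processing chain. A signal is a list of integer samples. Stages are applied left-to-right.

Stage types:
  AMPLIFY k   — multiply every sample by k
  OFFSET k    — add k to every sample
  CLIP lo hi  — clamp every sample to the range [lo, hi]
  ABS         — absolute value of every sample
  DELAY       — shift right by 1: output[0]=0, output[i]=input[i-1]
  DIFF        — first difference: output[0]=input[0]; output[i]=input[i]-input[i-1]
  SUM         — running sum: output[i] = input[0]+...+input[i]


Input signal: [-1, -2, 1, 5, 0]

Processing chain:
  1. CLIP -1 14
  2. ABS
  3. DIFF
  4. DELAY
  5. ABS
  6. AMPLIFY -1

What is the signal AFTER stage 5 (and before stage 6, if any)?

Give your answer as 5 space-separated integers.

Answer: 0 1 0 0 4

Derivation:
Input: [-1, -2, 1, 5, 0]
Stage 1 (CLIP -1 14): clip(-1,-1,14)=-1, clip(-2,-1,14)=-1, clip(1,-1,14)=1, clip(5,-1,14)=5, clip(0,-1,14)=0 -> [-1, -1, 1, 5, 0]
Stage 2 (ABS): |-1|=1, |-1|=1, |1|=1, |5|=5, |0|=0 -> [1, 1, 1, 5, 0]
Stage 3 (DIFF): s[0]=1, 1-1=0, 1-1=0, 5-1=4, 0-5=-5 -> [1, 0, 0, 4, -5]
Stage 4 (DELAY): [0, 1, 0, 0, 4] = [0, 1, 0, 0, 4] -> [0, 1, 0, 0, 4]
Stage 5 (ABS): |0|=0, |1|=1, |0|=0, |0|=0, |4|=4 -> [0, 1, 0, 0, 4]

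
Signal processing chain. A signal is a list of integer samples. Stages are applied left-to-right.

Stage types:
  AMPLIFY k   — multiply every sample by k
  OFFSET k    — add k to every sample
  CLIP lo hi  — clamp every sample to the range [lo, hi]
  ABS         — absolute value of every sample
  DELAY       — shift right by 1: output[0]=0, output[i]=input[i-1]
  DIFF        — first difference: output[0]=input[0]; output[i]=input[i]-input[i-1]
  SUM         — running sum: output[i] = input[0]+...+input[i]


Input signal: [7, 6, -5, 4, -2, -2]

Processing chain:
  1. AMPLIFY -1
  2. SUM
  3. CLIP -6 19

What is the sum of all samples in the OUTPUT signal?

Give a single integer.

Input: [7, 6, -5, 4, -2, -2]
Stage 1 (AMPLIFY -1): 7*-1=-7, 6*-1=-6, -5*-1=5, 4*-1=-4, -2*-1=2, -2*-1=2 -> [-7, -6, 5, -4, 2, 2]
Stage 2 (SUM): sum[0..0]=-7, sum[0..1]=-13, sum[0..2]=-8, sum[0..3]=-12, sum[0..4]=-10, sum[0..5]=-8 -> [-7, -13, -8, -12, -10, -8]
Stage 3 (CLIP -6 19): clip(-7,-6,19)=-6, clip(-13,-6,19)=-6, clip(-8,-6,19)=-6, clip(-12,-6,19)=-6, clip(-10,-6,19)=-6, clip(-8,-6,19)=-6 -> [-6, -6, -6, -6, -6, -6]
Output sum: -36

Answer: -36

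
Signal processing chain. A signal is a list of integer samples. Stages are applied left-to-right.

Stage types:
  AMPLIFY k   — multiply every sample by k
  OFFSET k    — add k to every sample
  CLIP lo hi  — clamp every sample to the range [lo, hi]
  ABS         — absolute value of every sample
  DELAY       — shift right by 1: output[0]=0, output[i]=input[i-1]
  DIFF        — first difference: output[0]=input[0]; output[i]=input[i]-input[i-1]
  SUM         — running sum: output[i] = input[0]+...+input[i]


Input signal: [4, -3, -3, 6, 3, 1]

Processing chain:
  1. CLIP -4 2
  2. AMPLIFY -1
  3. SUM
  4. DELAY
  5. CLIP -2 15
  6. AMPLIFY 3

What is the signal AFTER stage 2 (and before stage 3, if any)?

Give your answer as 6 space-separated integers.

Input: [4, -3, -3, 6, 3, 1]
Stage 1 (CLIP -4 2): clip(4,-4,2)=2, clip(-3,-4,2)=-3, clip(-3,-4,2)=-3, clip(6,-4,2)=2, clip(3,-4,2)=2, clip(1,-4,2)=1 -> [2, -3, -3, 2, 2, 1]
Stage 2 (AMPLIFY -1): 2*-1=-2, -3*-1=3, -3*-1=3, 2*-1=-2, 2*-1=-2, 1*-1=-1 -> [-2, 3, 3, -2, -2, -1]

Answer: -2 3 3 -2 -2 -1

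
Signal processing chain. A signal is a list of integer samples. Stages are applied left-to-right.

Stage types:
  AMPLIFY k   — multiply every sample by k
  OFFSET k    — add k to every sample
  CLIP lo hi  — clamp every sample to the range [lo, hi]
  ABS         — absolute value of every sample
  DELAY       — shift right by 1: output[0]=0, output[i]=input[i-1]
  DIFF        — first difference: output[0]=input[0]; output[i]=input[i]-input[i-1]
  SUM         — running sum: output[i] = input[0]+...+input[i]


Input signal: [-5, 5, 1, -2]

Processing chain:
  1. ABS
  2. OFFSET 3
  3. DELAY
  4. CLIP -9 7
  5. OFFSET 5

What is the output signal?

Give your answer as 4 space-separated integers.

Answer: 5 12 12 9

Derivation:
Input: [-5, 5, 1, -2]
Stage 1 (ABS): |-5|=5, |5|=5, |1|=1, |-2|=2 -> [5, 5, 1, 2]
Stage 2 (OFFSET 3): 5+3=8, 5+3=8, 1+3=4, 2+3=5 -> [8, 8, 4, 5]
Stage 3 (DELAY): [0, 8, 8, 4] = [0, 8, 8, 4] -> [0, 8, 8, 4]
Stage 4 (CLIP -9 7): clip(0,-9,7)=0, clip(8,-9,7)=7, clip(8,-9,7)=7, clip(4,-9,7)=4 -> [0, 7, 7, 4]
Stage 5 (OFFSET 5): 0+5=5, 7+5=12, 7+5=12, 4+5=9 -> [5, 12, 12, 9]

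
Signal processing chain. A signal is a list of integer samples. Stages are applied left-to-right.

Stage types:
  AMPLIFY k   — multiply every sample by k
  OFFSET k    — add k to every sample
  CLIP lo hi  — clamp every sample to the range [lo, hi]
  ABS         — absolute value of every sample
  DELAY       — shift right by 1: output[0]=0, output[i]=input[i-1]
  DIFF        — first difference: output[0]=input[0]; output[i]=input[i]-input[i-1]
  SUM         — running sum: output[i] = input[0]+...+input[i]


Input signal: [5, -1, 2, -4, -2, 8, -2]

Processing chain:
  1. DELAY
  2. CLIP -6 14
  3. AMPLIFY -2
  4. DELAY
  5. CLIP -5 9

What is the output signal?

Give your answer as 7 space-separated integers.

Answer: 0 0 -5 2 -4 8 4

Derivation:
Input: [5, -1, 2, -4, -2, 8, -2]
Stage 1 (DELAY): [0, 5, -1, 2, -4, -2, 8] = [0, 5, -1, 2, -4, -2, 8] -> [0, 5, -1, 2, -4, -2, 8]
Stage 2 (CLIP -6 14): clip(0,-6,14)=0, clip(5,-6,14)=5, clip(-1,-6,14)=-1, clip(2,-6,14)=2, clip(-4,-6,14)=-4, clip(-2,-6,14)=-2, clip(8,-6,14)=8 -> [0, 5, -1, 2, -4, -2, 8]
Stage 3 (AMPLIFY -2): 0*-2=0, 5*-2=-10, -1*-2=2, 2*-2=-4, -4*-2=8, -2*-2=4, 8*-2=-16 -> [0, -10, 2, -4, 8, 4, -16]
Stage 4 (DELAY): [0, 0, -10, 2, -4, 8, 4] = [0, 0, -10, 2, -4, 8, 4] -> [0, 0, -10, 2, -4, 8, 4]
Stage 5 (CLIP -5 9): clip(0,-5,9)=0, clip(0,-5,9)=0, clip(-10,-5,9)=-5, clip(2,-5,9)=2, clip(-4,-5,9)=-4, clip(8,-5,9)=8, clip(4,-5,9)=4 -> [0, 0, -5, 2, -4, 8, 4]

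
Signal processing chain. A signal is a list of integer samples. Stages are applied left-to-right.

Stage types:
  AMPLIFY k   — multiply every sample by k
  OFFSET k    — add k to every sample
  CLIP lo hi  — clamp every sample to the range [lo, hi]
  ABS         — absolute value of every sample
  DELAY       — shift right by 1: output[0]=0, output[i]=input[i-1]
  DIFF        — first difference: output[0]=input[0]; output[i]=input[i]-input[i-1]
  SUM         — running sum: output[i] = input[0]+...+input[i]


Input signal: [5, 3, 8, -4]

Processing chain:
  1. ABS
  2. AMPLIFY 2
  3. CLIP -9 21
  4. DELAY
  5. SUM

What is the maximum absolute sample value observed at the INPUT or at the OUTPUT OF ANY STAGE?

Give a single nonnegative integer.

Answer: 32

Derivation:
Input: [5, 3, 8, -4] (max |s|=8)
Stage 1 (ABS): |5|=5, |3|=3, |8|=8, |-4|=4 -> [5, 3, 8, 4] (max |s|=8)
Stage 2 (AMPLIFY 2): 5*2=10, 3*2=6, 8*2=16, 4*2=8 -> [10, 6, 16, 8] (max |s|=16)
Stage 3 (CLIP -9 21): clip(10,-9,21)=10, clip(6,-9,21)=6, clip(16,-9,21)=16, clip(8,-9,21)=8 -> [10, 6, 16, 8] (max |s|=16)
Stage 4 (DELAY): [0, 10, 6, 16] = [0, 10, 6, 16] -> [0, 10, 6, 16] (max |s|=16)
Stage 5 (SUM): sum[0..0]=0, sum[0..1]=10, sum[0..2]=16, sum[0..3]=32 -> [0, 10, 16, 32] (max |s|=32)
Overall max amplitude: 32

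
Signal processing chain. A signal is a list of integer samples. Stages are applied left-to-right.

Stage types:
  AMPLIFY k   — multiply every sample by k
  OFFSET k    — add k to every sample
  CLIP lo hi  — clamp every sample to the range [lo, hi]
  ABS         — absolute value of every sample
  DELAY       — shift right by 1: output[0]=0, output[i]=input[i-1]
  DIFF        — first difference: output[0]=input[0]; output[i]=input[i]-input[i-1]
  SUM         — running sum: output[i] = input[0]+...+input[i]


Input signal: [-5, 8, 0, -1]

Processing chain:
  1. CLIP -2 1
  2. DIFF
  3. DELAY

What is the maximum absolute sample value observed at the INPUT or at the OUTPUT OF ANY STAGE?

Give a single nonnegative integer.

Answer: 8

Derivation:
Input: [-5, 8, 0, -1] (max |s|=8)
Stage 1 (CLIP -2 1): clip(-5,-2,1)=-2, clip(8,-2,1)=1, clip(0,-2,1)=0, clip(-1,-2,1)=-1 -> [-2, 1, 0, -1] (max |s|=2)
Stage 2 (DIFF): s[0]=-2, 1--2=3, 0-1=-1, -1-0=-1 -> [-2, 3, -1, -1] (max |s|=3)
Stage 3 (DELAY): [0, -2, 3, -1] = [0, -2, 3, -1] -> [0, -2, 3, -1] (max |s|=3)
Overall max amplitude: 8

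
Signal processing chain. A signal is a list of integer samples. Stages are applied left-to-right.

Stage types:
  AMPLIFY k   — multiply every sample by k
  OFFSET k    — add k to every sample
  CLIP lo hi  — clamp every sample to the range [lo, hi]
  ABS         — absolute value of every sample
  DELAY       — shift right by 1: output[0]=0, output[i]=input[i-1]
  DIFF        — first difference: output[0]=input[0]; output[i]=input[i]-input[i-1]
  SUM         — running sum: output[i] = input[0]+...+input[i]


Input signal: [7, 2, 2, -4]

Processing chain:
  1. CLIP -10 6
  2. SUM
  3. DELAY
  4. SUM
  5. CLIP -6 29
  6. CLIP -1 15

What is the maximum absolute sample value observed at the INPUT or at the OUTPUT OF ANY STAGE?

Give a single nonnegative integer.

Input: [7, 2, 2, -4] (max |s|=7)
Stage 1 (CLIP -10 6): clip(7,-10,6)=6, clip(2,-10,6)=2, clip(2,-10,6)=2, clip(-4,-10,6)=-4 -> [6, 2, 2, -4] (max |s|=6)
Stage 2 (SUM): sum[0..0]=6, sum[0..1]=8, sum[0..2]=10, sum[0..3]=6 -> [6, 8, 10, 6] (max |s|=10)
Stage 3 (DELAY): [0, 6, 8, 10] = [0, 6, 8, 10] -> [0, 6, 8, 10] (max |s|=10)
Stage 4 (SUM): sum[0..0]=0, sum[0..1]=6, sum[0..2]=14, sum[0..3]=24 -> [0, 6, 14, 24] (max |s|=24)
Stage 5 (CLIP -6 29): clip(0,-6,29)=0, clip(6,-6,29)=6, clip(14,-6,29)=14, clip(24,-6,29)=24 -> [0, 6, 14, 24] (max |s|=24)
Stage 6 (CLIP -1 15): clip(0,-1,15)=0, clip(6,-1,15)=6, clip(14,-1,15)=14, clip(24,-1,15)=15 -> [0, 6, 14, 15] (max |s|=15)
Overall max amplitude: 24

Answer: 24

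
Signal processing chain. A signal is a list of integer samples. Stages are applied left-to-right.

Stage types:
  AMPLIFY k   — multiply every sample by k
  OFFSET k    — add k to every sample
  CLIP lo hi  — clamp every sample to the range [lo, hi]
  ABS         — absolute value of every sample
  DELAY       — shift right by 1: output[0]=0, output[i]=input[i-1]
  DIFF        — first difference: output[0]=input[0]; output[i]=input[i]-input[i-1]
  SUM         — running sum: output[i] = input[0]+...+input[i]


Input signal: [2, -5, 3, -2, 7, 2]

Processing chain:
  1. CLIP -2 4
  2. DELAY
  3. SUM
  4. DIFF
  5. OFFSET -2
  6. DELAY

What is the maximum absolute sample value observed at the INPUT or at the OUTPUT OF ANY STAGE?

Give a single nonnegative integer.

Answer: 7

Derivation:
Input: [2, -5, 3, -2, 7, 2] (max |s|=7)
Stage 1 (CLIP -2 4): clip(2,-2,4)=2, clip(-5,-2,4)=-2, clip(3,-2,4)=3, clip(-2,-2,4)=-2, clip(7,-2,4)=4, clip(2,-2,4)=2 -> [2, -2, 3, -2, 4, 2] (max |s|=4)
Stage 2 (DELAY): [0, 2, -2, 3, -2, 4] = [0, 2, -2, 3, -2, 4] -> [0, 2, -2, 3, -2, 4] (max |s|=4)
Stage 3 (SUM): sum[0..0]=0, sum[0..1]=2, sum[0..2]=0, sum[0..3]=3, sum[0..4]=1, sum[0..5]=5 -> [0, 2, 0, 3, 1, 5] (max |s|=5)
Stage 4 (DIFF): s[0]=0, 2-0=2, 0-2=-2, 3-0=3, 1-3=-2, 5-1=4 -> [0, 2, -2, 3, -2, 4] (max |s|=4)
Stage 5 (OFFSET -2): 0+-2=-2, 2+-2=0, -2+-2=-4, 3+-2=1, -2+-2=-4, 4+-2=2 -> [-2, 0, -4, 1, -4, 2] (max |s|=4)
Stage 6 (DELAY): [0, -2, 0, -4, 1, -4] = [0, -2, 0, -4, 1, -4] -> [0, -2, 0, -4, 1, -4] (max |s|=4)
Overall max amplitude: 7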